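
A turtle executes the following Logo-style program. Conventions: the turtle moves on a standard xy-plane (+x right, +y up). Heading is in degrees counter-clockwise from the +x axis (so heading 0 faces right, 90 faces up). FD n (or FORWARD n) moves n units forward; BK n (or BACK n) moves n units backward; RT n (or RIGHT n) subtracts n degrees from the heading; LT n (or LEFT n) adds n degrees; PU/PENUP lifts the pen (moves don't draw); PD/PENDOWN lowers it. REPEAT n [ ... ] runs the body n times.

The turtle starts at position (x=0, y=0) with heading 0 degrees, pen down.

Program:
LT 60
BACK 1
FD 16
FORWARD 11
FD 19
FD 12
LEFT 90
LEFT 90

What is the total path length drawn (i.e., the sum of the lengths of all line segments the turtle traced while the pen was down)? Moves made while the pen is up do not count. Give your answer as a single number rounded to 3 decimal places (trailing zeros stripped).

Executing turtle program step by step:
Start: pos=(0,0), heading=0, pen down
LT 60: heading 0 -> 60
BK 1: (0,0) -> (-0.5,-0.866) [heading=60, draw]
FD 16: (-0.5,-0.866) -> (7.5,12.99) [heading=60, draw]
FD 11: (7.5,12.99) -> (13,22.517) [heading=60, draw]
FD 19: (13,22.517) -> (22.5,38.971) [heading=60, draw]
FD 12: (22.5,38.971) -> (28.5,49.363) [heading=60, draw]
LT 90: heading 60 -> 150
LT 90: heading 150 -> 240
Final: pos=(28.5,49.363), heading=240, 5 segment(s) drawn

Segment lengths:
  seg 1: (0,0) -> (-0.5,-0.866), length = 1
  seg 2: (-0.5,-0.866) -> (7.5,12.99), length = 16
  seg 3: (7.5,12.99) -> (13,22.517), length = 11
  seg 4: (13,22.517) -> (22.5,38.971), length = 19
  seg 5: (22.5,38.971) -> (28.5,49.363), length = 12
Total = 59

Answer: 59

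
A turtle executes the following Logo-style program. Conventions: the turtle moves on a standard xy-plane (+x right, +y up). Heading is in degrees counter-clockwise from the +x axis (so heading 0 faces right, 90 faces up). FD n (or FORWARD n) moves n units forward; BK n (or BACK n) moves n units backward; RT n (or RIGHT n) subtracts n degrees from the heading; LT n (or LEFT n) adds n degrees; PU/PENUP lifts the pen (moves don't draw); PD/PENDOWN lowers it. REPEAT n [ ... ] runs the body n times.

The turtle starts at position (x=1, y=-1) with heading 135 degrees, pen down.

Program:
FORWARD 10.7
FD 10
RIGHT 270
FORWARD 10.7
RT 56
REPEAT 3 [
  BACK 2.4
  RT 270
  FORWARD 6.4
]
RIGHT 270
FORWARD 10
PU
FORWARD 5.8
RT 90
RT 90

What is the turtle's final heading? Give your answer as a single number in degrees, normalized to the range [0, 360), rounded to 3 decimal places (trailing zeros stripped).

Executing turtle program step by step:
Start: pos=(1,-1), heading=135, pen down
FD 10.7: (1,-1) -> (-6.566,6.566) [heading=135, draw]
FD 10: (-6.566,6.566) -> (-13.637,13.637) [heading=135, draw]
RT 270: heading 135 -> 225
FD 10.7: (-13.637,13.637) -> (-21.203,6.071) [heading=225, draw]
RT 56: heading 225 -> 169
REPEAT 3 [
  -- iteration 1/3 --
  BK 2.4: (-21.203,6.071) -> (-18.847,5.613) [heading=169, draw]
  RT 270: heading 169 -> 259
  FD 6.4: (-18.847,5.613) -> (-20.068,-0.669) [heading=259, draw]
  -- iteration 2/3 --
  BK 2.4: (-20.068,-0.669) -> (-19.61,1.687) [heading=259, draw]
  RT 270: heading 259 -> 349
  FD 6.4: (-19.61,1.687) -> (-13.328,0.465) [heading=349, draw]
  -- iteration 3/3 --
  BK 2.4: (-13.328,0.465) -> (-15.684,0.923) [heading=349, draw]
  RT 270: heading 349 -> 79
  FD 6.4: (-15.684,0.923) -> (-14.463,7.206) [heading=79, draw]
]
RT 270: heading 79 -> 169
FD 10: (-14.463,7.206) -> (-24.279,9.114) [heading=169, draw]
PU: pen up
FD 5.8: (-24.279,9.114) -> (-29.973,10.221) [heading=169, move]
RT 90: heading 169 -> 79
RT 90: heading 79 -> 349
Final: pos=(-29.973,10.221), heading=349, 10 segment(s) drawn

Answer: 349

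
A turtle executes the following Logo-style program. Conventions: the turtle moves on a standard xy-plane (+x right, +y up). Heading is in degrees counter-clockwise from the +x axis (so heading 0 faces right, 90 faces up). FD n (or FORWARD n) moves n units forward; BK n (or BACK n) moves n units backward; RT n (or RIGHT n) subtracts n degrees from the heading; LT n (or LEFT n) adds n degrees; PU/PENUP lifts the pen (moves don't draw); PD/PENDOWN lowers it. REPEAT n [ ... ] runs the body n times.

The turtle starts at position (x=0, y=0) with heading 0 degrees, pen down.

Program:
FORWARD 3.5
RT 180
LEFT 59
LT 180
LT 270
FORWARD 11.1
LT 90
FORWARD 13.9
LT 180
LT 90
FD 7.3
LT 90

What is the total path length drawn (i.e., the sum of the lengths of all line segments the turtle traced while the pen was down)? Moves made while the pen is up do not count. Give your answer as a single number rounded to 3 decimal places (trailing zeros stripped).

Executing turtle program step by step:
Start: pos=(0,0), heading=0, pen down
FD 3.5: (0,0) -> (3.5,0) [heading=0, draw]
RT 180: heading 0 -> 180
LT 59: heading 180 -> 239
LT 180: heading 239 -> 59
LT 270: heading 59 -> 329
FD 11.1: (3.5,0) -> (13.015,-5.717) [heading=329, draw]
LT 90: heading 329 -> 59
FD 13.9: (13.015,-5.717) -> (20.174,6.198) [heading=59, draw]
LT 180: heading 59 -> 239
LT 90: heading 239 -> 329
FD 7.3: (20.174,6.198) -> (26.431,2.438) [heading=329, draw]
LT 90: heading 329 -> 59
Final: pos=(26.431,2.438), heading=59, 4 segment(s) drawn

Segment lengths:
  seg 1: (0,0) -> (3.5,0), length = 3.5
  seg 2: (3.5,0) -> (13.015,-5.717), length = 11.1
  seg 3: (13.015,-5.717) -> (20.174,6.198), length = 13.9
  seg 4: (20.174,6.198) -> (26.431,2.438), length = 7.3
Total = 35.8

Answer: 35.8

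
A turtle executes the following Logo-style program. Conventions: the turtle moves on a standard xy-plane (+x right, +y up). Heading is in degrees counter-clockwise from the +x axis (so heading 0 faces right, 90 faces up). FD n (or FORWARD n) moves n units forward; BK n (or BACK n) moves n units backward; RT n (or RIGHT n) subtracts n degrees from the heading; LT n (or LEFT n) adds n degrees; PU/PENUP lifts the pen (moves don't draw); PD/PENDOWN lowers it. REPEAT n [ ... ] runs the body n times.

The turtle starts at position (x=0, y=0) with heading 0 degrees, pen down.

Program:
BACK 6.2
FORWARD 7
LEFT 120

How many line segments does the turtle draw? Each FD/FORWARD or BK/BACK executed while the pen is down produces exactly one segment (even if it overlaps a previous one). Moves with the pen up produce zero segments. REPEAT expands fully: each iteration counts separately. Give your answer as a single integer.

Executing turtle program step by step:
Start: pos=(0,0), heading=0, pen down
BK 6.2: (0,0) -> (-6.2,0) [heading=0, draw]
FD 7: (-6.2,0) -> (0.8,0) [heading=0, draw]
LT 120: heading 0 -> 120
Final: pos=(0.8,0), heading=120, 2 segment(s) drawn
Segments drawn: 2

Answer: 2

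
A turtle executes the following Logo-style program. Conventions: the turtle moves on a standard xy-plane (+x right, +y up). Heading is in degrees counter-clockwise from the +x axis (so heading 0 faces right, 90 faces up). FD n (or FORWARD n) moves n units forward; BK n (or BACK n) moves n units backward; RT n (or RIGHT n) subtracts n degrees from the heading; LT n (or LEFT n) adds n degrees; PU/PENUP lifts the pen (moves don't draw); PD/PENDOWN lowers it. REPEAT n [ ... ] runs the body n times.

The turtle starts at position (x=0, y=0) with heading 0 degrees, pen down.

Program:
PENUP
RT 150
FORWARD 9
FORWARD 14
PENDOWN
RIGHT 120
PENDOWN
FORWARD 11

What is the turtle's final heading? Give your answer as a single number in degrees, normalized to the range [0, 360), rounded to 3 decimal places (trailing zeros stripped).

Executing turtle program step by step:
Start: pos=(0,0), heading=0, pen down
PU: pen up
RT 150: heading 0 -> 210
FD 9: (0,0) -> (-7.794,-4.5) [heading=210, move]
FD 14: (-7.794,-4.5) -> (-19.919,-11.5) [heading=210, move]
PD: pen down
RT 120: heading 210 -> 90
PD: pen down
FD 11: (-19.919,-11.5) -> (-19.919,-0.5) [heading=90, draw]
Final: pos=(-19.919,-0.5), heading=90, 1 segment(s) drawn

Answer: 90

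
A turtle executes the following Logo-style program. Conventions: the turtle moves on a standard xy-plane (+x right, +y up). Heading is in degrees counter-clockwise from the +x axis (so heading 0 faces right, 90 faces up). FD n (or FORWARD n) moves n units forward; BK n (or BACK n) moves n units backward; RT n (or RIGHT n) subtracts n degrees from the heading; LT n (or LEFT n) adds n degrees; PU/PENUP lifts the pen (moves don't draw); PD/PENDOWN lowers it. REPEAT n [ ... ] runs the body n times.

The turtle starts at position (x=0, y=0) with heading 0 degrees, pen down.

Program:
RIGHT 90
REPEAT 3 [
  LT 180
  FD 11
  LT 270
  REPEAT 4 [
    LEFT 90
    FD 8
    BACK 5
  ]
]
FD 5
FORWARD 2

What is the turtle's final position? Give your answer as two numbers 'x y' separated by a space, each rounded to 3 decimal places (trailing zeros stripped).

Answer: -18 0

Derivation:
Executing turtle program step by step:
Start: pos=(0,0), heading=0, pen down
RT 90: heading 0 -> 270
REPEAT 3 [
  -- iteration 1/3 --
  LT 180: heading 270 -> 90
  FD 11: (0,0) -> (0,11) [heading=90, draw]
  LT 270: heading 90 -> 0
  REPEAT 4 [
    -- iteration 1/4 --
    LT 90: heading 0 -> 90
    FD 8: (0,11) -> (0,19) [heading=90, draw]
    BK 5: (0,19) -> (0,14) [heading=90, draw]
    -- iteration 2/4 --
    LT 90: heading 90 -> 180
    FD 8: (0,14) -> (-8,14) [heading=180, draw]
    BK 5: (-8,14) -> (-3,14) [heading=180, draw]
    -- iteration 3/4 --
    LT 90: heading 180 -> 270
    FD 8: (-3,14) -> (-3,6) [heading=270, draw]
    BK 5: (-3,6) -> (-3,11) [heading=270, draw]
    -- iteration 4/4 --
    LT 90: heading 270 -> 0
    FD 8: (-3,11) -> (5,11) [heading=0, draw]
    BK 5: (5,11) -> (0,11) [heading=0, draw]
  ]
  -- iteration 2/3 --
  LT 180: heading 0 -> 180
  FD 11: (0,11) -> (-11,11) [heading=180, draw]
  LT 270: heading 180 -> 90
  REPEAT 4 [
    -- iteration 1/4 --
    LT 90: heading 90 -> 180
    FD 8: (-11,11) -> (-19,11) [heading=180, draw]
    BK 5: (-19,11) -> (-14,11) [heading=180, draw]
    -- iteration 2/4 --
    LT 90: heading 180 -> 270
    FD 8: (-14,11) -> (-14,3) [heading=270, draw]
    BK 5: (-14,3) -> (-14,8) [heading=270, draw]
    -- iteration 3/4 --
    LT 90: heading 270 -> 0
    FD 8: (-14,8) -> (-6,8) [heading=0, draw]
    BK 5: (-6,8) -> (-11,8) [heading=0, draw]
    -- iteration 4/4 --
    LT 90: heading 0 -> 90
    FD 8: (-11,8) -> (-11,16) [heading=90, draw]
    BK 5: (-11,16) -> (-11,11) [heading=90, draw]
  ]
  -- iteration 3/3 --
  LT 180: heading 90 -> 270
  FD 11: (-11,11) -> (-11,0) [heading=270, draw]
  LT 270: heading 270 -> 180
  REPEAT 4 [
    -- iteration 1/4 --
    LT 90: heading 180 -> 270
    FD 8: (-11,0) -> (-11,-8) [heading=270, draw]
    BK 5: (-11,-8) -> (-11,-3) [heading=270, draw]
    -- iteration 2/4 --
    LT 90: heading 270 -> 0
    FD 8: (-11,-3) -> (-3,-3) [heading=0, draw]
    BK 5: (-3,-3) -> (-8,-3) [heading=0, draw]
    -- iteration 3/4 --
    LT 90: heading 0 -> 90
    FD 8: (-8,-3) -> (-8,5) [heading=90, draw]
    BK 5: (-8,5) -> (-8,0) [heading=90, draw]
    -- iteration 4/4 --
    LT 90: heading 90 -> 180
    FD 8: (-8,0) -> (-16,0) [heading=180, draw]
    BK 5: (-16,0) -> (-11,0) [heading=180, draw]
  ]
]
FD 5: (-11,0) -> (-16,0) [heading=180, draw]
FD 2: (-16,0) -> (-18,0) [heading=180, draw]
Final: pos=(-18,0), heading=180, 29 segment(s) drawn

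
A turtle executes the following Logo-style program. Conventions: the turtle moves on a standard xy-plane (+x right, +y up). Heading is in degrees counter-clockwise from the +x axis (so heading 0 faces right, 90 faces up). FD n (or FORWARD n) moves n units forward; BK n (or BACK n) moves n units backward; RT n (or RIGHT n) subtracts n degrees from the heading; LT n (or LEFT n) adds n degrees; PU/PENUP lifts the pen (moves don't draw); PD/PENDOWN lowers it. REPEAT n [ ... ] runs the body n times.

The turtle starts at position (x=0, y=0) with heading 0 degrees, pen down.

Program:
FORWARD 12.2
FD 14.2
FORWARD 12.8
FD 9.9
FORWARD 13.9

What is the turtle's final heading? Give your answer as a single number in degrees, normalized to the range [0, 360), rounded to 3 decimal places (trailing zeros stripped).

Answer: 0

Derivation:
Executing turtle program step by step:
Start: pos=(0,0), heading=0, pen down
FD 12.2: (0,0) -> (12.2,0) [heading=0, draw]
FD 14.2: (12.2,0) -> (26.4,0) [heading=0, draw]
FD 12.8: (26.4,0) -> (39.2,0) [heading=0, draw]
FD 9.9: (39.2,0) -> (49.1,0) [heading=0, draw]
FD 13.9: (49.1,0) -> (63,0) [heading=0, draw]
Final: pos=(63,0), heading=0, 5 segment(s) drawn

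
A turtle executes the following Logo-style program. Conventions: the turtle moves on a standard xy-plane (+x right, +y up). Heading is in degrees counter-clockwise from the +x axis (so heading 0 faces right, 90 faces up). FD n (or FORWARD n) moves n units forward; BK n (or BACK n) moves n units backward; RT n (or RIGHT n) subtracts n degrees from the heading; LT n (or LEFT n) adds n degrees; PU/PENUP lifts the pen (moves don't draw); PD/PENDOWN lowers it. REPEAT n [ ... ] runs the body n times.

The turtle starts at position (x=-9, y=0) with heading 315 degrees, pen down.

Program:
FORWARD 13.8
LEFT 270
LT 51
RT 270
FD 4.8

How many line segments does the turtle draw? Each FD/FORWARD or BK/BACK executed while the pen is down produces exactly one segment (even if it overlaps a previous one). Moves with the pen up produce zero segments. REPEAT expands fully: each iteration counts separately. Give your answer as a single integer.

Answer: 2

Derivation:
Executing turtle program step by step:
Start: pos=(-9,0), heading=315, pen down
FD 13.8: (-9,0) -> (0.758,-9.758) [heading=315, draw]
LT 270: heading 315 -> 225
LT 51: heading 225 -> 276
RT 270: heading 276 -> 6
FD 4.8: (0.758,-9.758) -> (5.532,-9.256) [heading=6, draw]
Final: pos=(5.532,-9.256), heading=6, 2 segment(s) drawn
Segments drawn: 2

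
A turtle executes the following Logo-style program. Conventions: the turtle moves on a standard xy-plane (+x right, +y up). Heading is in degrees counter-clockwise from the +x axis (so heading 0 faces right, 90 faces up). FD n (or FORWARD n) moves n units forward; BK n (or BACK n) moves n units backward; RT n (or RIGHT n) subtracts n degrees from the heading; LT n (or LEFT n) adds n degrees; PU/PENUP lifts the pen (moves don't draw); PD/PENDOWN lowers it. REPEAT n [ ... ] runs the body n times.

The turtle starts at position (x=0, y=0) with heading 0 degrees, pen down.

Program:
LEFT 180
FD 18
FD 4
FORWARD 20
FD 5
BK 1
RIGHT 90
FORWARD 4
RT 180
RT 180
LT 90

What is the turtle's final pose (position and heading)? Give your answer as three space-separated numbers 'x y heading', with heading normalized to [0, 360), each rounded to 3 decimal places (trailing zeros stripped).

Executing turtle program step by step:
Start: pos=(0,0), heading=0, pen down
LT 180: heading 0 -> 180
FD 18: (0,0) -> (-18,0) [heading=180, draw]
FD 4: (-18,0) -> (-22,0) [heading=180, draw]
FD 20: (-22,0) -> (-42,0) [heading=180, draw]
FD 5: (-42,0) -> (-47,0) [heading=180, draw]
BK 1: (-47,0) -> (-46,0) [heading=180, draw]
RT 90: heading 180 -> 90
FD 4: (-46,0) -> (-46,4) [heading=90, draw]
RT 180: heading 90 -> 270
RT 180: heading 270 -> 90
LT 90: heading 90 -> 180
Final: pos=(-46,4), heading=180, 6 segment(s) drawn

Answer: -46 4 180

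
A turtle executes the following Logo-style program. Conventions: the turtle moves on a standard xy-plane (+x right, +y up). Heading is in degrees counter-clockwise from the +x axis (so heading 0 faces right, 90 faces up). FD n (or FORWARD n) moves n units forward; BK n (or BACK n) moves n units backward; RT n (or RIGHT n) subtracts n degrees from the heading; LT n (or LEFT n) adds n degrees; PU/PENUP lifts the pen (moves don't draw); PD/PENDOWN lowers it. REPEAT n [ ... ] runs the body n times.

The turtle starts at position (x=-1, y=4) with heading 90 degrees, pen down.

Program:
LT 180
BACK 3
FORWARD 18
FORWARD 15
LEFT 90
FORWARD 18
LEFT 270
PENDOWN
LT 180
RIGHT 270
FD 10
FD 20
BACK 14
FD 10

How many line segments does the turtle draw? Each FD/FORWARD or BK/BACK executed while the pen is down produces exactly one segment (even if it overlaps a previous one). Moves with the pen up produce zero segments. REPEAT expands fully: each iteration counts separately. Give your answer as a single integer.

Answer: 8

Derivation:
Executing turtle program step by step:
Start: pos=(-1,4), heading=90, pen down
LT 180: heading 90 -> 270
BK 3: (-1,4) -> (-1,7) [heading=270, draw]
FD 18: (-1,7) -> (-1,-11) [heading=270, draw]
FD 15: (-1,-11) -> (-1,-26) [heading=270, draw]
LT 90: heading 270 -> 0
FD 18: (-1,-26) -> (17,-26) [heading=0, draw]
LT 270: heading 0 -> 270
PD: pen down
LT 180: heading 270 -> 90
RT 270: heading 90 -> 180
FD 10: (17,-26) -> (7,-26) [heading=180, draw]
FD 20: (7,-26) -> (-13,-26) [heading=180, draw]
BK 14: (-13,-26) -> (1,-26) [heading=180, draw]
FD 10: (1,-26) -> (-9,-26) [heading=180, draw]
Final: pos=(-9,-26), heading=180, 8 segment(s) drawn
Segments drawn: 8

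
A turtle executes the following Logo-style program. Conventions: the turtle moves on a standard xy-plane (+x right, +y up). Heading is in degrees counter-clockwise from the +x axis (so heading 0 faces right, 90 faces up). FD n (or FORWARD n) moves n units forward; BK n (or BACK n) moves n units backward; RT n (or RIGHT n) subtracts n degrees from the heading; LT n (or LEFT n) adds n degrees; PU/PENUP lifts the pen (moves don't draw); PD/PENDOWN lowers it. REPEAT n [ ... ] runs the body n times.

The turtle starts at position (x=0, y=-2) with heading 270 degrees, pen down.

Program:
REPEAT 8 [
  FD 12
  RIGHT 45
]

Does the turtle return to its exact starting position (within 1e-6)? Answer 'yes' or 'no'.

Executing turtle program step by step:
Start: pos=(0,-2), heading=270, pen down
REPEAT 8 [
  -- iteration 1/8 --
  FD 12: (0,-2) -> (0,-14) [heading=270, draw]
  RT 45: heading 270 -> 225
  -- iteration 2/8 --
  FD 12: (0,-14) -> (-8.485,-22.485) [heading=225, draw]
  RT 45: heading 225 -> 180
  -- iteration 3/8 --
  FD 12: (-8.485,-22.485) -> (-20.485,-22.485) [heading=180, draw]
  RT 45: heading 180 -> 135
  -- iteration 4/8 --
  FD 12: (-20.485,-22.485) -> (-28.971,-14) [heading=135, draw]
  RT 45: heading 135 -> 90
  -- iteration 5/8 --
  FD 12: (-28.971,-14) -> (-28.971,-2) [heading=90, draw]
  RT 45: heading 90 -> 45
  -- iteration 6/8 --
  FD 12: (-28.971,-2) -> (-20.485,6.485) [heading=45, draw]
  RT 45: heading 45 -> 0
  -- iteration 7/8 --
  FD 12: (-20.485,6.485) -> (-8.485,6.485) [heading=0, draw]
  RT 45: heading 0 -> 315
  -- iteration 8/8 --
  FD 12: (-8.485,6.485) -> (0,-2) [heading=315, draw]
  RT 45: heading 315 -> 270
]
Final: pos=(0,-2), heading=270, 8 segment(s) drawn

Start position: (0, -2)
Final position: (0, -2)
Distance = 0; < 1e-6 -> CLOSED

Answer: yes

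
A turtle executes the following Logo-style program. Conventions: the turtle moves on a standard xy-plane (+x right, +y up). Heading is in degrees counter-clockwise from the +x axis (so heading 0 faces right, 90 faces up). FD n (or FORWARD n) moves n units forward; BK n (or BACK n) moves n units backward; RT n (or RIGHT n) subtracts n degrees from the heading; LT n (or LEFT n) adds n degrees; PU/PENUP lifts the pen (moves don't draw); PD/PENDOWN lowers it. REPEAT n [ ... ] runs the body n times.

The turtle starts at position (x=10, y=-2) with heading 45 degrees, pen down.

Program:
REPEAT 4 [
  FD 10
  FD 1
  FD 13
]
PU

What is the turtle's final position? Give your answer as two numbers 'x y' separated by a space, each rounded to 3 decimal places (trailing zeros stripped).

Executing turtle program step by step:
Start: pos=(10,-2), heading=45, pen down
REPEAT 4 [
  -- iteration 1/4 --
  FD 10: (10,-2) -> (17.071,5.071) [heading=45, draw]
  FD 1: (17.071,5.071) -> (17.778,5.778) [heading=45, draw]
  FD 13: (17.778,5.778) -> (26.971,14.971) [heading=45, draw]
  -- iteration 2/4 --
  FD 10: (26.971,14.971) -> (34.042,22.042) [heading=45, draw]
  FD 1: (34.042,22.042) -> (34.749,22.749) [heading=45, draw]
  FD 13: (34.749,22.749) -> (43.941,31.941) [heading=45, draw]
  -- iteration 3/4 --
  FD 10: (43.941,31.941) -> (51.012,39.012) [heading=45, draw]
  FD 1: (51.012,39.012) -> (51.719,39.719) [heading=45, draw]
  FD 13: (51.719,39.719) -> (60.912,48.912) [heading=45, draw]
  -- iteration 4/4 --
  FD 10: (60.912,48.912) -> (67.983,55.983) [heading=45, draw]
  FD 1: (67.983,55.983) -> (68.69,56.69) [heading=45, draw]
  FD 13: (68.69,56.69) -> (77.882,65.882) [heading=45, draw]
]
PU: pen up
Final: pos=(77.882,65.882), heading=45, 12 segment(s) drawn

Answer: 77.882 65.882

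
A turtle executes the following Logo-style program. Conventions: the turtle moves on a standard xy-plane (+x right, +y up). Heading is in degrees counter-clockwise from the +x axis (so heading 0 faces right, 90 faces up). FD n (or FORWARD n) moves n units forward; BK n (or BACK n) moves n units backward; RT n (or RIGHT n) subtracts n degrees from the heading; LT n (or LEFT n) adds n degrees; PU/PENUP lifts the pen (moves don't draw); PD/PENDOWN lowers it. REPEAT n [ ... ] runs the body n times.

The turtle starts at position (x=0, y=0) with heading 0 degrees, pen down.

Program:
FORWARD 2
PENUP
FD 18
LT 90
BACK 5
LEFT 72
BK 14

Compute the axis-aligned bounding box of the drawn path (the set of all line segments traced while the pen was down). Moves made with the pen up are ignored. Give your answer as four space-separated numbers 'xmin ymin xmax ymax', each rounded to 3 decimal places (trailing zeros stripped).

Answer: 0 0 2 0

Derivation:
Executing turtle program step by step:
Start: pos=(0,0), heading=0, pen down
FD 2: (0,0) -> (2,0) [heading=0, draw]
PU: pen up
FD 18: (2,0) -> (20,0) [heading=0, move]
LT 90: heading 0 -> 90
BK 5: (20,0) -> (20,-5) [heading=90, move]
LT 72: heading 90 -> 162
BK 14: (20,-5) -> (33.315,-9.326) [heading=162, move]
Final: pos=(33.315,-9.326), heading=162, 1 segment(s) drawn

Segment endpoints: x in {0, 2}, y in {0}
xmin=0, ymin=0, xmax=2, ymax=0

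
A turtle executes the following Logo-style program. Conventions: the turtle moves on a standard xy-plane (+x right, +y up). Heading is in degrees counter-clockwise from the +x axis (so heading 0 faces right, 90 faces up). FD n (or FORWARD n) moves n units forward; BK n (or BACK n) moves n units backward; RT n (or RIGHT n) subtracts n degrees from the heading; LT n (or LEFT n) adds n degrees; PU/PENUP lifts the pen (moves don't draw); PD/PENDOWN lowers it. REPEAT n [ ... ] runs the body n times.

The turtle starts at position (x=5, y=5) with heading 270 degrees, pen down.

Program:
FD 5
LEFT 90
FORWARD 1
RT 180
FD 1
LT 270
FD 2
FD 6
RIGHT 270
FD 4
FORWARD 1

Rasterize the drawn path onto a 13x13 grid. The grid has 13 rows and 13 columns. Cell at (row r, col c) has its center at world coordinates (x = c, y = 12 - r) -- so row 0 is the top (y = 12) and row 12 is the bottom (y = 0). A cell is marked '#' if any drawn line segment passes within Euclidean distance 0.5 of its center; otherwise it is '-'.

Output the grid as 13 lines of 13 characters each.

Answer: -------------
-------------
-------------
-------------
######-------
-----#-------
-----#-------
-----#-------
-----#-------
-----#-------
-----#-------
-----#-------
-----##------

Derivation:
Segment 0: (5,5) -> (5,0)
Segment 1: (5,0) -> (6,-0)
Segment 2: (6,-0) -> (5,-0)
Segment 3: (5,-0) -> (5,2)
Segment 4: (5,2) -> (5,8)
Segment 5: (5,8) -> (1,8)
Segment 6: (1,8) -> (0,8)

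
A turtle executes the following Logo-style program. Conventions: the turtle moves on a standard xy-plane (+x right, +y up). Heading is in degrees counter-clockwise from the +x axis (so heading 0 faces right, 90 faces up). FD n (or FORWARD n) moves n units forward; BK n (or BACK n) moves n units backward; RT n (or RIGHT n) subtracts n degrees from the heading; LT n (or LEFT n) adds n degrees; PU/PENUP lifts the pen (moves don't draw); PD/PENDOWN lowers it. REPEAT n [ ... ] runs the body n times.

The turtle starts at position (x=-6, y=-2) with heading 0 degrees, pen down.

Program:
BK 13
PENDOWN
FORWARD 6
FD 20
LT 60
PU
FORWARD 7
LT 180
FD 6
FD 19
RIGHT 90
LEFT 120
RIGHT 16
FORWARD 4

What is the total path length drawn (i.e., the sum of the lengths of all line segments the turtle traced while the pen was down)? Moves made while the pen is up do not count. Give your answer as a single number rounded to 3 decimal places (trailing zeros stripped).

Executing turtle program step by step:
Start: pos=(-6,-2), heading=0, pen down
BK 13: (-6,-2) -> (-19,-2) [heading=0, draw]
PD: pen down
FD 6: (-19,-2) -> (-13,-2) [heading=0, draw]
FD 20: (-13,-2) -> (7,-2) [heading=0, draw]
LT 60: heading 0 -> 60
PU: pen up
FD 7: (7,-2) -> (10.5,4.062) [heading=60, move]
LT 180: heading 60 -> 240
FD 6: (10.5,4.062) -> (7.5,-1.134) [heading=240, move]
FD 19: (7.5,-1.134) -> (-2,-17.588) [heading=240, move]
RT 90: heading 240 -> 150
LT 120: heading 150 -> 270
RT 16: heading 270 -> 254
FD 4: (-2,-17.588) -> (-3.103,-21.434) [heading=254, move]
Final: pos=(-3.103,-21.434), heading=254, 3 segment(s) drawn

Segment lengths:
  seg 1: (-6,-2) -> (-19,-2), length = 13
  seg 2: (-19,-2) -> (-13,-2), length = 6
  seg 3: (-13,-2) -> (7,-2), length = 20
Total = 39

Answer: 39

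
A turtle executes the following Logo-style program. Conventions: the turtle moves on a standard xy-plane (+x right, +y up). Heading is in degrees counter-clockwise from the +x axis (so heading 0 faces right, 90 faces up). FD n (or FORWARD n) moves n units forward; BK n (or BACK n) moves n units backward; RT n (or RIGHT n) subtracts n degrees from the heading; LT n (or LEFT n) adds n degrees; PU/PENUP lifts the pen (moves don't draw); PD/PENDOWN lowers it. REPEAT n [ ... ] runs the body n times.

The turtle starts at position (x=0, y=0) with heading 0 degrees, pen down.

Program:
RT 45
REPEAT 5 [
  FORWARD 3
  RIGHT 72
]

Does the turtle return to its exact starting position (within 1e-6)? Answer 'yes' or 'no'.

Executing turtle program step by step:
Start: pos=(0,0), heading=0, pen down
RT 45: heading 0 -> 315
REPEAT 5 [
  -- iteration 1/5 --
  FD 3: (0,0) -> (2.121,-2.121) [heading=315, draw]
  RT 72: heading 315 -> 243
  -- iteration 2/5 --
  FD 3: (2.121,-2.121) -> (0.759,-4.794) [heading=243, draw]
  RT 72: heading 243 -> 171
  -- iteration 3/5 --
  FD 3: (0.759,-4.794) -> (-2.204,-4.325) [heading=171, draw]
  RT 72: heading 171 -> 99
  -- iteration 4/5 --
  FD 3: (-2.204,-4.325) -> (-2.673,-1.362) [heading=99, draw]
  RT 72: heading 99 -> 27
  -- iteration 5/5 --
  FD 3: (-2.673,-1.362) -> (0,0) [heading=27, draw]
  RT 72: heading 27 -> 315
]
Final: pos=(0,0), heading=315, 5 segment(s) drawn

Start position: (0, 0)
Final position: (0, 0)
Distance = 0; < 1e-6 -> CLOSED

Answer: yes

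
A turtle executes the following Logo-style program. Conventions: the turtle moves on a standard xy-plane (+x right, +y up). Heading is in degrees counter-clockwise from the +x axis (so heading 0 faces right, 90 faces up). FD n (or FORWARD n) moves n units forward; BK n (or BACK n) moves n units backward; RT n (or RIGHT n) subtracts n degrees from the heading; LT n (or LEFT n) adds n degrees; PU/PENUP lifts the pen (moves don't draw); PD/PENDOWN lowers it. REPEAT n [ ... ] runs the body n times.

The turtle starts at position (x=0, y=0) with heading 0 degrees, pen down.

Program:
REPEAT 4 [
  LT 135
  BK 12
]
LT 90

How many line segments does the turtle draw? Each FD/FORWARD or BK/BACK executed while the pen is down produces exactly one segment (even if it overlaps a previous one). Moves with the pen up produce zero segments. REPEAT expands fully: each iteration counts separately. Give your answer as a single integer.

Executing turtle program step by step:
Start: pos=(0,0), heading=0, pen down
REPEAT 4 [
  -- iteration 1/4 --
  LT 135: heading 0 -> 135
  BK 12: (0,0) -> (8.485,-8.485) [heading=135, draw]
  -- iteration 2/4 --
  LT 135: heading 135 -> 270
  BK 12: (8.485,-8.485) -> (8.485,3.515) [heading=270, draw]
  -- iteration 3/4 --
  LT 135: heading 270 -> 45
  BK 12: (8.485,3.515) -> (0,-4.971) [heading=45, draw]
  -- iteration 4/4 --
  LT 135: heading 45 -> 180
  BK 12: (0,-4.971) -> (12,-4.971) [heading=180, draw]
]
LT 90: heading 180 -> 270
Final: pos=(12,-4.971), heading=270, 4 segment(s) drawn
Segments drawn: 4

Answer: 4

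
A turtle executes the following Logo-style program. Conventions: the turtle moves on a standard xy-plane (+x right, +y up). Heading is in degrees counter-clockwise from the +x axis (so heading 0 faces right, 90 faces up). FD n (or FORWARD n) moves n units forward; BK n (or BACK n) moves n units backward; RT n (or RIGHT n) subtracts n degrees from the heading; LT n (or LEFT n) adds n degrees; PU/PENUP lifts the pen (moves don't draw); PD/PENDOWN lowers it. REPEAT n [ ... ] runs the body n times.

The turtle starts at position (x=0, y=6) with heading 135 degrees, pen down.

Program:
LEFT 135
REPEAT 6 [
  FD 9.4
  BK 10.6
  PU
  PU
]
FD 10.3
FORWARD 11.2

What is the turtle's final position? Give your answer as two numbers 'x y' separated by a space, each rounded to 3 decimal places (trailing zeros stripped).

Answer: 0 -8.3

Derivation:
Executing turtle program step by step:
Start: pos=(0,6), heading=135, pen down
LT 135: heading 135 -> 270
REPEAT 6 [
  -- iteration 1/6 --
  FD 9.4: (0,6) -> (0,-3.4) [heading=270, draw]
  BK 10.6: (0,-3.4) -> (0,7.2) [heading=270, draw]
  PU: pen up
  PU: pen up
  -- iteration 2/6 --
  FD 9.4: (0,7.2) -> (0,-2.2) [heading=270, move]
  BK 10.6: (0,-2.2) -> (0,8.4) [heading=270, move]
  PU: pen up
  PU: pen up
  -- iteration 3/6 --
  FD 9.4: (0,8.4) -> (0,-1) [heading=270, move]
  BK 10.6: (0,-1) -> (0,9.6) [heading=270, move]
  PU: pen up
  PU: pen up
  -- iteration 4/6 --
  FD 9.4: (0,9.6) -> (0,0.2) [heading=270, move]
  BK 10.6: (0,0.2) -> (0,10.8) [heading=270, move]
  PU: pen up
  PU: pen up
  -- iteration 5/6 --
  FD 9.4: (0,10.8) -> (0,1.4) [heading=270, move]
  BK 10.6: (0,1.4) -> (0,12) [heading=270, move]
  PU: pen up
  PU: pen up
  -- iteration 6/6 --
  FD 9.4: (0,12) -> (0,2.6) [heading=270, move]
  BK 10.6: (0,2.6) -> (0,13.2) [heading=270, move]
  PU: pen up
  PU: pen up
]
FD 10.3: (0,13.2) -> (0,2.9) [heading=270, move]
FD 11.2: (0,2.9) -> (0,-8.3) [heading=270, move]
Final: pos=(0,-8.3), heading=270, 2 segment(s) drawn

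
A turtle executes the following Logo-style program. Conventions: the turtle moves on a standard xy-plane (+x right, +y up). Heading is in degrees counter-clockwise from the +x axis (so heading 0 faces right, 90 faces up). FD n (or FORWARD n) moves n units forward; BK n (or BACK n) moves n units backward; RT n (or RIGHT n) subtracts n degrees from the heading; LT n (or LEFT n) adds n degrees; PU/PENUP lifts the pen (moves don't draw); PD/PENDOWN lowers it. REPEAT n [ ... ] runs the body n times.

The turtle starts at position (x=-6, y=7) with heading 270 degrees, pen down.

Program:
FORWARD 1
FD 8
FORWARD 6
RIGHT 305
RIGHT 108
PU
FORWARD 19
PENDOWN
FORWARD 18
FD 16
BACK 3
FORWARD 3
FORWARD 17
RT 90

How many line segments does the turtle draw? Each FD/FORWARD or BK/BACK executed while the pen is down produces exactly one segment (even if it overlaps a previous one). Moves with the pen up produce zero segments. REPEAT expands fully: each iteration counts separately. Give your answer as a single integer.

Answer: 8

Derivation:
Executing turtle program step by step:
Start: pos=(-6,7), heading=270, pen down
FD 1: (-6,7) -> (-6,6) [heading=270, draw]
FD 8: (-6,6) -> (-6,-2) [heading=270, draw]
FD 6: (-6,-2) -> (-6,-8) [heading=270, draw]
RT 305: heading 270 -> 325
RT 108: heading 325 -> 217
PU: pen up
FD 19: (-6,-8) -> (-21.174,-19.434) [heading=217, move]
PD: pen down
FD 18: (-21.174,-19.434) -> (-35.55,-30.267) [heading=217, draw]
FD 16: (-35.55,-30.267) -> (-48.328,-39.896) [heading=217, draw]
BK 3: (-48.328,-39.896) -> (-45.932,-38.091) [heading=217, draw]
FD 3: (-45.932,-38.091) -> (-48.328,-39.896) [heading=217, draw]
FD 17: (-48.328,-39.896) -> (-61.904,-50.127) [heading=217, draw]
RT 90: heading 217 -> 127
Final: pos=(-61.904,-50.127), heading=127, 8 segment(s) drawn
Segments drawn: 8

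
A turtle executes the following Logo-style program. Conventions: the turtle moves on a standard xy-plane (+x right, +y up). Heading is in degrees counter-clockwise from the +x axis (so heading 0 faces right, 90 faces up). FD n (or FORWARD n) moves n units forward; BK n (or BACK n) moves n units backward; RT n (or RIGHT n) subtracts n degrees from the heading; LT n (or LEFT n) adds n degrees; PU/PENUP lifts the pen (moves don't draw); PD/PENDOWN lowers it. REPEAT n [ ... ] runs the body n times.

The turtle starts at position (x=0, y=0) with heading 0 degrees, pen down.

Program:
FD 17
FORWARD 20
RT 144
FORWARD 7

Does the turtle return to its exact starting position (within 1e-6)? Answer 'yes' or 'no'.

Executing turtle program step by step:
Start: pos=(0,0), heading=0, pen down
FD 17: (0,0) -> (17,0) [heading=0, draw]
FD 20: (17,0) -> (37,0) [heading=0, draw]
RT 144: heading 0 -> 216
FD 7: (37,0) -> (31.337,-4.114) [heading=216, draw]
Final: pos=(31.337,-4.114), heading=216, 3 segment(s) drawn

Start position: (0, 0)
Final position: (31.337, -4.114)
Distance = 31.606; >= 1e-6 -> NOT closed

Answer: no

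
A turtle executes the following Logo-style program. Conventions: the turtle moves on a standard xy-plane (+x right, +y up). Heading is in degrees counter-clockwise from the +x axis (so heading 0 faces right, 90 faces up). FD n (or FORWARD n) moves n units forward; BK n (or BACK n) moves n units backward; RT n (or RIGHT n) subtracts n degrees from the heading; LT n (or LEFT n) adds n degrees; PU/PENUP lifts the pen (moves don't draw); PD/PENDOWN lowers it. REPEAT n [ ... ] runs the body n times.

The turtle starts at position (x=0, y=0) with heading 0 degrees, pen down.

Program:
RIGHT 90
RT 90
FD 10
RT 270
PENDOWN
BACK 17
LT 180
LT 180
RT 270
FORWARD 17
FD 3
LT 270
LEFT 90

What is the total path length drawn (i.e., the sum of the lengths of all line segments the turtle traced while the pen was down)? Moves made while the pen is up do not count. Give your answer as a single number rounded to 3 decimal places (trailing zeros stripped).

Answer: 47

Derivation:
Executing turtle program step by step:
Start: pos=(0,0), heading=0, pen down
RT 90: heading 0 -> 270
RT 90: heading 270 -> 180
FD 10: (0,0) -> (-10,0) [heading=180, draw]
RT 270: heading 180 -> 270
PD: pen down
BK 17: (-10,0) -> (-10,17) [heading=270, draw]
LT 180: heading 270 -> 90
LT 180: heading 90 -> 270
RT 270: heading 270 -> 0
FD 17: (-10,17) -> (7,17) [heading=0, draw]
FD 3: (7,17) -> (10,17) [heading=0, draw]
LT 270: heading 0 -> 270
LT 90: heading 270 -> 0
Final: pos=(10,17), heading=0, 4 segment(s) drawn

Segment lengths:
  seg 1: (0,0) -> (-10,0), length = 10
  seg 2: (-10,0) -> (-10,17), length = 17
  seg 3: (-10,17) -> (7,17), length = 17
  seg 4: (7,17) -> (10,17), length = 3
Total = 47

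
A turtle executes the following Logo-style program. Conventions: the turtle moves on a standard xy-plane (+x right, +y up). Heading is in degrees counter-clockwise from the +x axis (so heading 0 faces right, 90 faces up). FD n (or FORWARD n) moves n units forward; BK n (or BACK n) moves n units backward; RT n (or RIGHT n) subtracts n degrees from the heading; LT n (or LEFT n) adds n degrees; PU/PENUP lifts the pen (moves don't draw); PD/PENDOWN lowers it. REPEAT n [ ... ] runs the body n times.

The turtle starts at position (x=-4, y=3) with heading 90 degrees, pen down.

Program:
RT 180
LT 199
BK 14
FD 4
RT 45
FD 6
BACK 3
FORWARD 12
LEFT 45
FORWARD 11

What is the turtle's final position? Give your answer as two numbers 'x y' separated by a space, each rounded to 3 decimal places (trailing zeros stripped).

Executing turtle program step by step:
Start: pos=(-4,3), heading=90, pen down
RT 180: heading 90 -> 270
LT 199: heading 270 -> 109
BK 14: (-4,3) -> (0.558,-10.237) [heading=109, draw]
FD 4: (0.558,-10.237) -> (-0.744,-6.455) [heading=109, draw]
RT 45: heading 109 -> 64
FD 6: (-0.744,-6.455) -> (1.886,-1.062) [heading=64, draw]
BK 3: (1.886,-1.062) -> (0.571,-3.759) [heading=64, draw]
FD 12: (0.571,-3.759) -> (5.831,7.027) [heading=64, draw]
LT 45: heading 64 -> 109
FD 11: (5.831,7.027) -> (2.25,17.427) [heading=109, draw]
Final: pos=(2.25,17.427), heading=109, 6 segment(s) drawn

Answer: 2.25 17.427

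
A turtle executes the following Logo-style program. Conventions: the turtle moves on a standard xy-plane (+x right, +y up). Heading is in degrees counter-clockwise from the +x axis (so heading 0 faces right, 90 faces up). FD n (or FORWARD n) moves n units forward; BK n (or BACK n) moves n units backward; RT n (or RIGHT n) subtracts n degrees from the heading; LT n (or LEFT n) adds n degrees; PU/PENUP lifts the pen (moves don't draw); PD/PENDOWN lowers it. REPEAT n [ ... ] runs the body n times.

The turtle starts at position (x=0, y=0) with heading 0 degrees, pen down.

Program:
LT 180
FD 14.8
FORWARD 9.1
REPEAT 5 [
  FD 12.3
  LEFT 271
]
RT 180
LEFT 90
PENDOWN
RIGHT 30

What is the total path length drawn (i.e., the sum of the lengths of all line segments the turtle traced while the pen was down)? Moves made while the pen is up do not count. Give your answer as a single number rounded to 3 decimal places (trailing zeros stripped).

Executing turtle program step by step:
Start: pos=(0,0), heading=0, pen down
LT 180: heading 0 -> 180
FD 14.8: (0,0) -> (-14.8,0) [heading=180, draw]
FD 9.1: (-14.8,0) -> (-23.9,0) [heading=180, draw]
REPEAT 5 [
  -- iteration 1/5 --
  FD 12.3: (-23.9,0) -> (-36.2,0) [heading=180, draw]
  LT 271: heading 180 -> 91
  -- iteration 2/5 --
  FD 12.3: (-36.2,0) -> (-36.415,12.298) [heading=91, draw]
  LT 271: heading 91 -> 2
  -- iteration 3/5 --
  FD 12.3: (-36.415,12.298) -> (-24.122,12.727) [heading=2, draw]
  LT 271: heading 2 -> 273
  -- iteration 4/5 --
  FD 12.3: (-24.122,12.727) -> (-23.478,0.444) [heading=273, draw]
  LT 271: heading 273 -> 184
  -- iteration 5/5 --
  FD 12.3: (-23.478,0.444) -> (-35.748,-0.414) [heading=184, draw]
  LT 271: heading 184 -> 95
]
RT 180: heading 95 -> 275
LT 90: heading 275 -> 5
PD: pen down
RT 30: heading 5 -> 335
Final: pos=(-35.748,-0.414), heading=335, 7 segment(s) drawn

Segment lengths:
  seg 1: (0,0) -> (-14.8,0), length = 14.8
  seg 2: (-14.8,0) -> (-23.9,0), length = 9.1
  seg 3: (-23.9,0) -> (-36.2,0), length = 12.3
  seg 4: (-36.2,0) -> (-36.415,12.298), length = 12.3
  seg 5: (-36.415,12.298) -> (-24.122,12.727), length = 12.3
  seg 6: (-24.122,12.727) -> (-23.478,0.444), length = 12.3
  seg 7: (-23.478,0.444) -> (-35.748,-0.414), length = 12.3
Total = 85.4

Answer: 85.4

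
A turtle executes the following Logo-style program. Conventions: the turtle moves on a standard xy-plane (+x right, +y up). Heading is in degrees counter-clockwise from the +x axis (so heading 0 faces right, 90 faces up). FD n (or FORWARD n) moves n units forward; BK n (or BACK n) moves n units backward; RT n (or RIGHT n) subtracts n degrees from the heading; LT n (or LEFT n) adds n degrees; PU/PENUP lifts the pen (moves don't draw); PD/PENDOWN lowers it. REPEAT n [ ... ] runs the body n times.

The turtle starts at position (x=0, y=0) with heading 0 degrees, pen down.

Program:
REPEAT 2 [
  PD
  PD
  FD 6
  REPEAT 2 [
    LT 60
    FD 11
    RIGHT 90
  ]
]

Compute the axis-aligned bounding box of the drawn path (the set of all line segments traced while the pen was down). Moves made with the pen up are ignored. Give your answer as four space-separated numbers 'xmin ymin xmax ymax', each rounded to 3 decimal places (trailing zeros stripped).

Executing turtle program step by step:
Start: pos=(0,0), heading=0, pen down
REPEAT 2 [
  -- iteration 1/2 --
  PD: pen down
  PD: pen down
  FD 6: (0,0) -> (6,0) [heading=0, draw]
  REPEAT 2 [
    -- iteration 1/2 --
    LT 60: heading 0 -> 60
    FD 11: (6,0) -> (11.5,9.526) [heading=60, draw]
    RT 90: heading 60 -> 330
    -- iteration 2/2 --
    LT 60: heading 330 -> 30
    FD 11: (11.5,9.526) -> (21.026,15.026) [heading=30, draw]
    RT 90: heading 30 -> 300
  ]
  -- iteration 2/2 --
  PD: pen down
  PD: pen down
  FD 6: (21.026,15.026) -> (24.026,9.83) [heading=300, draw]
  REPEAT 2 [
    -- iteration 1/2 --
    LT 60: heading 300 -> 0
    FD 11: (24.026,9.83) -> (35.026,9.83) [heading=0, draw]
    RT 90: heading 0 -> 270
    -- iteration 2/2 --
    LT 60: heading 270 -> 330
    FD 11: (35.026,9.83) -> (44.553,4.33) [heading=330, draw]
    RT 90: heading 330 -> 240
  ]
]
Final: pos=(44.553,4.33), heading=240, 6 segment(s) drawn

Segment endpoints: x in {0, 6, 11.5, 21.026, 24.026, 35.026, 44.553}, y in {0, 4.33, 9.526, 9.83, 15.026}
xmin=0, ymin=0, xmax=44.553, ymax=15.026

Answer: 0 0 44.553 15.026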